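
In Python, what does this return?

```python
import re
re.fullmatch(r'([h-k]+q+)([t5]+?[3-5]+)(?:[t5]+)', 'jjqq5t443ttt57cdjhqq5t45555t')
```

`re.fullmatch` requires the pattern to consume the entire string.
Here there's no way to consume every character, so the call returns None.

None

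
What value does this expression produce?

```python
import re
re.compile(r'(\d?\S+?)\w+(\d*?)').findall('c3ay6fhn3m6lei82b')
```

This matches optionally a digit, then one or more of a non-whitespace character (lazy) (captured); then one or more of a word character; then zero or more of a digit (lazy) (captured).
With the lazy modifier that quantifier settles for the fewest repetitions that let the rest of the pattern succeed (the atoms after it are unaffected and can still be greedy).
Matches: at [0:17] match 'c3ay6fhn3m6lei82b', groups = ('c', '').
With 2 capturing groups, `findall` returns a 2-tuple per match.

[('c', '')]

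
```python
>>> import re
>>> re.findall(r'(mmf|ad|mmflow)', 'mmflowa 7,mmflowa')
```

['mmf', 'mmf']

Alternation isn't longest-match — the leftmost alternative that fits at this position is chosen.
Walking the string: at [0:3] match 'mmf', group 1 = 'mmf'; at [10:13] match 'mmf', group 1 = 'mmf'.
With a single group, `findall` returns only what that group captured — 2 items.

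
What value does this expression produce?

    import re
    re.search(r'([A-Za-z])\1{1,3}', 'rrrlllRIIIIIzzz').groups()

The match spans [0:3] → 'rrr'.
Captured: group 1 = 'r'.

('r',)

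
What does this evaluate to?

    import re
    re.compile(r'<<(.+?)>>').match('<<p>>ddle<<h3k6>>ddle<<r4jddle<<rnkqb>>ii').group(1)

`match` is anchored at position 0; if the pattern doesn't fit there, it returns None.
The match spans [0:5] → '<<p>>'.
Captured: group 1 = 'p'.

'p'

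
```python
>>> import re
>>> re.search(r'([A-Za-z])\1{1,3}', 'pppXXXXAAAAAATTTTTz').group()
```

'ppp'

After group 1 captures some text, `\1` only succeeds where that same text appears again.
`re.search` scans for the first position where the pattern succeeds.
The match spans [0:3] → 'ppp'.
Captured: group 1 = 'p'.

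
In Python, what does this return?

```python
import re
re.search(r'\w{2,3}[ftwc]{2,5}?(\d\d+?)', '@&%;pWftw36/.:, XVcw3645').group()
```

'pWftw36'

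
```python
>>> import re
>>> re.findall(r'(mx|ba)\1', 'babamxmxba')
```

['ba', 'mx']

`\1` has to match the exact text group 1 already captured.
Matches: at [0:4] match 'baba', group 1 = 'ba'; at [4:8] match 'mxmx', group 1 = 'mx'.
Because there's exactly one group, `findall` drops the full match and keeps group 1 from each hit.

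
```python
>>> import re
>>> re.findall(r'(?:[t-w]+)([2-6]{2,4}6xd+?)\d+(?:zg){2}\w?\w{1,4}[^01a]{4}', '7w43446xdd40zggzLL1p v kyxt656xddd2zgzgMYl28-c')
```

['656xddd']

This matches one or more of a character in [t-w] (non-capturing group); then 2 to 4 of a character in [2-6], then the literal '6x', then one or more of the literal 'd' (lazy) (captured); then one or more of a digit, then the literal 'zg' repeated 2 times, then optionally a word character; then 1 to 4 of a word character; then exactly 4 of any character except [01a].
Walking the string: at [26:46] match 't656xddd2zgzgMYl28-c', group 1 = '656xddd'.
With a single group, `findall` returns only what that group captured — 1 item.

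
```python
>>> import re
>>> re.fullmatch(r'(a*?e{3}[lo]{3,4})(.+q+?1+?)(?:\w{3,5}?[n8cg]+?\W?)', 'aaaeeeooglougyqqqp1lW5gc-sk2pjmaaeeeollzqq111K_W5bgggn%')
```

None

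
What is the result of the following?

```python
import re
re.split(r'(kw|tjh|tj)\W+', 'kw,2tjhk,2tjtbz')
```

['', 'kw', '2tjhk,2tjtbz']

Matches to split on: at [0:3] → 'kw,'.
With a capturing group present, the delimiter's captured portion is kept in the result list.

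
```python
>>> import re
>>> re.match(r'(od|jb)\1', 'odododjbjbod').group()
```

'odod'

A backreference is literal: `\1` must see the identical characters the first group matched.
`re.match` won't scan ahead — the pattern has to work from the very first character.
The match spans [0:4] → 'odod'.
Captured: group 1 = 'od'.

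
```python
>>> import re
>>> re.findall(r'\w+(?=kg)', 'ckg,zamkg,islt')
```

Because the assertion is zero-width, the text it checks is not consumed and won't appear in the result.
Since nothing is captured, `findall` lists the 2 matched substrings directly.

['c', 'zam']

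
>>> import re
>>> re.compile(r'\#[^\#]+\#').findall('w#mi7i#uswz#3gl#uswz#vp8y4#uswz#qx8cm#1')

['#mi7i#', '#3gl#', '#vp8y4#', '#qx8cm#']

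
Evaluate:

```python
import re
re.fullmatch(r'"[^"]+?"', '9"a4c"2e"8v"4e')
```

None

`re.fullmatch` is like wrapping the pattern in `^…$` (in single-line mode).
Here the string isn't matched end-to-end, so the call returns None.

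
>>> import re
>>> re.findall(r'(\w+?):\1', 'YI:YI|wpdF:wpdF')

['YI', 'wpdF']

`\1` is not a pattern — it's the concrete string captured by group 1, re-applied verbatim.
With a single group, `findall` returns only what that group captured — 2 items.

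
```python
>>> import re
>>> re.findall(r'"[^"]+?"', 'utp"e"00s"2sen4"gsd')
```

['"e"', '"2sen4"']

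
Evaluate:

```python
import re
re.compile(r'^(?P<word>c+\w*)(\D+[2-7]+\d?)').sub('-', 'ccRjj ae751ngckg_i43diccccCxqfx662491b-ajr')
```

'-ngckg_i43diccccCxqfx662491b-ajr'

Each match is replaced by '-'.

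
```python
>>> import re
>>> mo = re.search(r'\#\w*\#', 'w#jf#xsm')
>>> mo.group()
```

'#jf#'

The match spans [1:5] → '#jf#'.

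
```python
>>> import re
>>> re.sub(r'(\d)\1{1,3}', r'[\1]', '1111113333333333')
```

'[1][1][3][3][3]'

The backreference `\1` re-matches whatever the first group consumed, character for character.
Matches: at [0:4] → '1111'; at [4:6] → '11'; at [6:10] → '3333'; at [10:14] → '3333'; at [14:16] → '33'.
`\1` in the replacement pulls in group 1's text for each match.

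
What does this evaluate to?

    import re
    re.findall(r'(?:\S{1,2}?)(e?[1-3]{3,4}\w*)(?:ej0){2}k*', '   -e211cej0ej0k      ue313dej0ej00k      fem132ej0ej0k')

Pattern: 1 to 2 of a non-whitespace character (lazy) (non-capturing group); then optionally the literal 'e', then 3 to 4 of a character in [1-3], then zero or more of a word character (captured); then the literal 'ej0' repeated 2 times, then zero or more of a literal 'k'.
Because there's exactly one group, `findall` drops the full match and keeps group 1 from each hit.

['e211c', 'e313d', '132']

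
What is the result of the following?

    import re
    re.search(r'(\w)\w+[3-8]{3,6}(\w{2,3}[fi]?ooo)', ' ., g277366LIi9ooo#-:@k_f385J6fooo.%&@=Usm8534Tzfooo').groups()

This matches a word character (captured); then one or more of a word character, then 3 to 6 of a character in [3-8]; then 2 to 3 of a word character, then optionally one of [fi], then the literal 'ooo' (captured).
`re.search` tries every starting position until one works.
The match spans [22:34] → 'k_f385J6fooo'.
Captured: group 1 = 'k', group 2 = 'J6fooo'.

('k', 'J6fooo')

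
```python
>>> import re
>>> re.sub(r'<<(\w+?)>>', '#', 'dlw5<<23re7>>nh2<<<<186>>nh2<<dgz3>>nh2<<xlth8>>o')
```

Matches: at [4:13] → '<<23re7>>'; at [18:25] → '<<186>>'; at [28:36] → '<<dgz3>>'; at [39:48] → '<<xlth8>>'.
Each match is replaced by '#'.

'dlw5#nh2<<#nh2#nh2#o'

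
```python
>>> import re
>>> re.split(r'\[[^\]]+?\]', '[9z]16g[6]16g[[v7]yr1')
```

['', '16g', '16g', 'yr1']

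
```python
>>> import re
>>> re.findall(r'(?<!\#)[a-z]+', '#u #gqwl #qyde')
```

['qwl', 'yde']

The negative lookaround is zero-width — it rules out positions where the adjacent text would match, without consuming anything.
Walking the string: at [5:8] → 'qwl'; at [11:14] → 'yde'.
Since nothing is captured, `findall` lists the 2 matched substrings directly.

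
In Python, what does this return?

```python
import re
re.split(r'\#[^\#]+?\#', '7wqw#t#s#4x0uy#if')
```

['7wqw', 's', 'if']

Matches to split on: at [4:7] → '#t#'; at [8:15] → '#4x0uy#'.
Each match becomes a cut point; 3 segments remain.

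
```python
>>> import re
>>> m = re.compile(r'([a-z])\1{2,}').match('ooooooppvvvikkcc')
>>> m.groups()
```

After group 1 captures some text, `\1` only succeeds where that same text appears again.
`match` is anchored at position 0; if the pattern doesn't fit there, it returns None.
The match spans [0:6] → 'oooooo'.
Captured: group 1 = 'o'.

('o',)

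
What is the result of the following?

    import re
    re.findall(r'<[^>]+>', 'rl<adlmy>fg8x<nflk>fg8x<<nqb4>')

['<adlmy>', '<nflk>', '<<nqb4>']

With no groups in the pattern, `findall` gives back each whole match — 3 here.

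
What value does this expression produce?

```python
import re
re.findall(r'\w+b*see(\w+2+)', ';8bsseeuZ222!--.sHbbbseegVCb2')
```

['uZ222', 'gVCb2']

This matches one or more of a word character; then zero or more of the literal 'b', then the literal 'se', then a literal 'e'; then one or more of a word character, then one or more of the literal '2' (captured).
Because there's exactly one group, `findall` drops the full match and keeps group 1 from each hit.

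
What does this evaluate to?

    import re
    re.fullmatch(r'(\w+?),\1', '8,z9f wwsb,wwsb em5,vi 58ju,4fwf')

`re.fullmatch` requires the pattern to consume the entire string.
Here there's no way to consume every character, so the call returns None.

None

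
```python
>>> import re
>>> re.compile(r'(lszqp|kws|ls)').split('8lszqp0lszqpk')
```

['8', 'lszqp', '0', 'lszqp', 'k']

The regex engine tests alternatives in the order written; an earlier branch that matches wins even if a later one would match more.
Matches to split on: at [1:6] → 'lszqp'; at [7:12] → 'lszqp'.
Because the pattern has a capturing group, `split` also inserts each captured text between the pieces.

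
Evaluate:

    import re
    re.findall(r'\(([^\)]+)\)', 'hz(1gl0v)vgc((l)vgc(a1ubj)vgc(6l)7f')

With a single group, `findall` returns only what that group captured — 4 items.

['1gl0v', '(l', 'a1ubj', '6l']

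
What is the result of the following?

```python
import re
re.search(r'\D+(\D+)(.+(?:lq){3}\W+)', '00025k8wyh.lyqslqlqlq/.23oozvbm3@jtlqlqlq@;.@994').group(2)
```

Pattern: one or more of a non-digit; then one or more of a non-digit (captured); then one or more of any character, then the literal 'lq' repeated 3 times, then one or more of a non-word character (captured).
`re.search` scans for the first position where the pattern succeeds.
The match spans [7:45] → 'wyh.lyqslqlqlq/.23oozvbm3@jtlqlqlq@;.@'.
Captured: group 1 = '.', group 2 = '23oozvbm3@jtlqlqlq@;.@'.

'23oozvbm3@jtlqlqlq@;.@'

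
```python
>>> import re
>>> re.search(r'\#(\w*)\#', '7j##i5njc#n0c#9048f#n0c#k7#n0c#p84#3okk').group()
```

The match spans [2:4] → '##'.

'##'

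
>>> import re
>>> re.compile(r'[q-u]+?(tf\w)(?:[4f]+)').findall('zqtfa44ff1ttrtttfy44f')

['tfa', 'tfy']

The pattern matches one or more of a character in [q-u] (lazy); then the literal 'tf', then a word character (captured); then one or more of one of [4f] (non-capturing group).
Matches: at [1:9] match 'qtfa44ff', group 1 = 'tfa'; at [10:21] match 'ttrtttfy44f', group 1 = 'tfy'.
`findall` collects group 1 from each match (2 total).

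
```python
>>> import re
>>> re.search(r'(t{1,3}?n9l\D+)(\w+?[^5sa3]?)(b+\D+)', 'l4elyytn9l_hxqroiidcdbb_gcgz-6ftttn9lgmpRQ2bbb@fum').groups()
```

('tn9l_hxqroiidcdbb_gcgz-', '6ftttn9lgmpRQ2', 'bbb@fum')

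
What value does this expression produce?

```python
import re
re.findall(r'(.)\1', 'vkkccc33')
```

['k', 'c', '3']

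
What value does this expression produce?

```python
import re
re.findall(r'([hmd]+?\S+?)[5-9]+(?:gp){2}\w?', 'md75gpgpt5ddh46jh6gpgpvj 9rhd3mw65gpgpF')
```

This matches one or more of one of [hmd] (lazy), then one or more of a non-whitespace character (lazy) (captured); then one or more of a character in [5-9]; then the literal 'gp' repeated 2 times, then optionally a word character.
A `+?`/`*?`/`{m,n}?` starts at its minimum and grows only as far as needed for what follows to match.
Scanning left to right: at [0:9] match 'md75gpgpt', group 1 = 'md'; at [10:23] match 'ddh46jh6gpgpv', group 1 = 'ddh46jh'; at [27:39] match 'hd3mw65gpgpF', group 1 = 'hd3mw'.
With a single group, `findall` returns only what that group captured — 3 items.

['md', 'ddh46jh', 'hd3mw']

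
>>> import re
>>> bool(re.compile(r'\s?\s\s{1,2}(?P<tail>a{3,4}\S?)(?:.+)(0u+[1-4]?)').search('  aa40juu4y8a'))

False

Here nothing in the string fits, so the call returns None, and `bool(None)` is False.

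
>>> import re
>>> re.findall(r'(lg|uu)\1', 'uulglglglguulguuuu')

['lg', 'lg', 'uu']

`\1` is not a pattern — it's the concrete string captured by group 1, re-applied verbatim.
Scanning left to right: at [2:6] match 'lglg', group 1 = 'lg'; at [6:10] match 'lglg', group 1 = 'lg'; at [14:18] match 'uuuu', group 1 = 'uu'.
`findall` collects group 1 from each match (3 total).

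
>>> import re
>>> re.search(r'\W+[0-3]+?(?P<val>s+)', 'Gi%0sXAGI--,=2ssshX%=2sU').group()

'%0s'

The pattern matches one or more of a non-word character, then one or more of a character in [0-3] (lazy); then one or more of a literal 's' (captured as 'val').
The match spans [2:5] → '%0s'.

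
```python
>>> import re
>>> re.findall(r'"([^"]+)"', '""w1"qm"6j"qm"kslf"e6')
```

['w1', '6j', 'kslf']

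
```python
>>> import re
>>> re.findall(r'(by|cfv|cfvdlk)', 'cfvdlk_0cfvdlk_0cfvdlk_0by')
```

Alternation tries branches left to right and keeps the first one that lets the overall match succeed at that position.
With a single group, `findall` returns only what that group captured — 4 items.

['cfv', 'cfv', 'cfv', 'by']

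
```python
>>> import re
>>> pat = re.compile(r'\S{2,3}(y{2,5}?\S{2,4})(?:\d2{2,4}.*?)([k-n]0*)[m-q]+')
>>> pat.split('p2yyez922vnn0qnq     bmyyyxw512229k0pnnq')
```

['', 'yyez', 'n', '0qnq     ', 'yyxw51', 'k0', '']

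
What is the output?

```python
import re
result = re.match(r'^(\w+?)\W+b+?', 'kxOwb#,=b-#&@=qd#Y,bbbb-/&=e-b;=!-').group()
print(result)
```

kxOwb#,=b

The pattern matches anchored at the start of the string; then one or more of a word character (lazy) (captured); then one or more of a non-word character, then one or more of a literal 'b' (lazy).
With `match`, the pattern is implicitly anchored at the beginning.
The match spans [0:9] → 'kxOwb#,=b'.
Captured: group 1 = 'kxOwb'.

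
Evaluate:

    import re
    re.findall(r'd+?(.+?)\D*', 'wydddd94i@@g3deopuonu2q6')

Pattern: one or more of a literal 'd' (lazy); then one or more of any character (lazy) (captured); then zero or more of a non-digit.
Matches: at [2:6] match 'dddd', group 1 = 'd'; at [13:21] match 'deopuonu', group 1 = 'e'.
Because there's exactly one group, `findall` drops the full match and keeps group 1 from each hit.

['d', 'e']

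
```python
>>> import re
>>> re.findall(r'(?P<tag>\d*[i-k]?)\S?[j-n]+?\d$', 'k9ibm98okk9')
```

['98']

The pattern matches zero or more of a digit, then optionally a character in [i-k] (captured as 'tag'); then optionally a non-whitespace character, then one or more of a character in [j-n] (lazy), then a digit; then anchored at the end.
Matches: at [5:11] match '98okk9', group 1 = '98'.
One capturing group, so `findall` returns just the captured substring from the one match — 1 in all.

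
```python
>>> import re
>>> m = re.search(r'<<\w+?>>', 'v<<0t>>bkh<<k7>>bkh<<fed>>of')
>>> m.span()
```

The match spans [1:7] → '<<0t>>'.

(1, 7)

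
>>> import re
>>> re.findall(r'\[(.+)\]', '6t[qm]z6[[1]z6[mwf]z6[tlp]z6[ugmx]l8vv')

['qm]z6[[1]z6[mwf]z6[tlp]z6[ugmx']

Matches: at [2:34] match '[qm]z6[[1]z6[mwf]z6[tlp]z6[ugmx]', group 1 = 'qm]z6[[1]z6[mwf]z6[tlp]z6[ugmx'.
Because there's exactly one group, `findall` drops the full match and keeps group 1 from the one hit.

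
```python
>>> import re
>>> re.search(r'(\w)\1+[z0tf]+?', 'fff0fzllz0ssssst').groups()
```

The backreference `\1` re-matches whatever the first group consumed, character for character.
`search` walks the string left to right and returns the first match it finds.
The match spans [0:4] → 'fff0'.
Captured: group 1 = 'f'.

('f',)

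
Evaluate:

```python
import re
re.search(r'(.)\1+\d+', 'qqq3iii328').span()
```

A backreference is literal: `\1` must see the identical characters the first group matched.
`search` walks the string left to right and returns the first match it finds.
The match spans [0:4] → 'qqq3'.
Captured: group 1 = 'q'.

(0, 4)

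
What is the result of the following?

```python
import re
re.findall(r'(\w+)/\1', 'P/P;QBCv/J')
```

After group 1 captures some text, `\1` only succeeds where that same text appears again.
Scanning left to right: at [0:3] match 'P/P', group 1 = 'P'.
Because there's exactly one group, `findall` drops the full match and keeps group 1 from the one hit.

['P']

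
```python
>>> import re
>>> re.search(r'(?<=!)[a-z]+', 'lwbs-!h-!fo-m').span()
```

(6, 7)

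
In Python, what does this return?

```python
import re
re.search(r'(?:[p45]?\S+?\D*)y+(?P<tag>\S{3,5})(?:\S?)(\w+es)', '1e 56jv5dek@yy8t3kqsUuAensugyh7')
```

None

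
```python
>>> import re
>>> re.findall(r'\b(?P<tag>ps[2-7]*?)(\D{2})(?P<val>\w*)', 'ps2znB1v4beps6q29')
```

With 3 capturing groups, `findall` returns a 3-tuple per match.

[('ps2', 'zn', 'B1v4beps6q29')]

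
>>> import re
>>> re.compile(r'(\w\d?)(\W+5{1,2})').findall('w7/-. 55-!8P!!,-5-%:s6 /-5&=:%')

[('w7', '/-. 55'), ('P', '!!,-5'), ('s6', ' /-5')]

The pattern matches a word character, then optionally a digit (captured); then one or more of a non-word character, then 1 to 2 of a literal '5' (captured).
Scanning left to right: at [0:8] match 'w7/-. 55', groups = ('w7', '/-. 55'); at [11:17] match 'P!!,-5', groups = ('P', '!!,-5'); at [20:26] match 's6 /-5', groups = ('s6', ' /-5').
Multiple groups make `findall` return tuples — one 2-tuple for each match.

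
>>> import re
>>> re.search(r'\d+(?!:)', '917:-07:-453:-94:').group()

`(?!…)`/`(?<!…)` only lets a position through if the neighbouring text does NOT match; no characters are consumed.
`search` walks the string left to right and returns the first match it finds.
The match spans [0:2] → '91'.

'91'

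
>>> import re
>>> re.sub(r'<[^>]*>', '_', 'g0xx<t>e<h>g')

Matches: at [4:7] → '<t>'; at [8:11] → '<h>'.
Every occurrence is swapped for '_'.

'g0xx_e_g'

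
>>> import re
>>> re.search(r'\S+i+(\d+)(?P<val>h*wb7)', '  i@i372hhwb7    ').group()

The pattern matches one or more of a non-whitespace character, then one or more of the literal 'i'; then one or more of a digit (captured); then zero or more of a literal 'h', then the literal 'wb7' (captured as 'val').
`re.search` tries every starting position until one works.
The match spans [2:13] → 'i@i372hhwb7'.
Captured: group 1 = '372', group 2 = 'hhwb7'.

'i@i372hhwb7'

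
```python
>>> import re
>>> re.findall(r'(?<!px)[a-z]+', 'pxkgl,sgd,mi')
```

A negative assertion filters positions out without eating any characters.
Scanning left to right: at [0:5] → 'pxkgl'; at [6:9] → 'sgd'; at [10:12] → 'mi'.
Since nothing is captured, `findall` lists the 3 matched substrings directly.

['pxkgl', 'sgd', 'mi']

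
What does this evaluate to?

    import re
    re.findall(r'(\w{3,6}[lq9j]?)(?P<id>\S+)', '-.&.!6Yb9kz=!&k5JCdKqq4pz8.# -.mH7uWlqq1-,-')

Multiple groups make `findall` return tuples — one 2-tuple for each match.

[('6Yb9kz', '=!&k5JCdKqq4pz8.#'), ('mH7uWlq', 'q1-,-')]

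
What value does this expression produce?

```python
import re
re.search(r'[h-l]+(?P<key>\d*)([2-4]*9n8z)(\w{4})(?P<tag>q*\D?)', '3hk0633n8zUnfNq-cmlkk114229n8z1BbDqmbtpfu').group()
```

The pattern matches one or more of a character in [h-l]; then zero or more of a digit (captured as 'key'); then zero or more of a character in [2-4], then the literal '9', then the literal 'n8z' (captured); then exactly 4 of a word character (captured); then zero or more of the literal 'q', then optionally a non-digit (captured as 'tag').
The match spans [18:36] → 'lkk114229n8z1BbDqm'.

'lkk114229n8z1BbDqm'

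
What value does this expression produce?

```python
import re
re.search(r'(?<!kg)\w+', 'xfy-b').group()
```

The negative lookaround is zero-width — it rules out positions where the adjacent text would match, without consuming anything.
`re.search` scans for the first position where the pattern succeeds.
The match spans [0:3] → 'xfy'.

'xfy'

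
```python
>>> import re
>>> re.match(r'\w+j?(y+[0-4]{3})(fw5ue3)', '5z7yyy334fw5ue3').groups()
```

The match spans [0:15] → '5z7yyy334fw5ue3'.
Captured: group 1 = 'y334', group 2 = 'fw5ue3'.

('y334', 'fw5ue3')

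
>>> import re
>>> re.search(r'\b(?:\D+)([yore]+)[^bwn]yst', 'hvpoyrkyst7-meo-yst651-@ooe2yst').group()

This matches a word boundary (`\b`, zero-width); then one or more of a non-digit (non-capturing group); then one or more of one of [yore] (captured); then any character except [bwn], then the literal 'yst'.
`re.search` tries every starting position until one works.
The match spans [0:10] → 'hvpoyrkyst'.
Captured: group 1 = 'r'.

'hvpoyrkyst'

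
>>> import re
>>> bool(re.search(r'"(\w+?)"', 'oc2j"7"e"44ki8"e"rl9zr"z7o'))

The match spans [4:7] → '"7"'.

True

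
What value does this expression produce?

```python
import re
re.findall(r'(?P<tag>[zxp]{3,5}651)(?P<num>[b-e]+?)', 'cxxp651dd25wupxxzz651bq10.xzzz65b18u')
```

[('xxp651', 'd'), ('pxxzz651', 'b')]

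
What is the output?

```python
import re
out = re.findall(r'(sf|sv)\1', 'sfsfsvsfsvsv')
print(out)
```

After group 1 captures some text, `\1` only succeeds where that same text appears again.
Matches: at [0:4] match 'sfsf', group 1 = 'sf'; at [8:12] match 'svsv', group 1 = 'sv'.
One capturing group, so `findall` returns just the captured substring from each match — 2 in all.

['sf', 'sv']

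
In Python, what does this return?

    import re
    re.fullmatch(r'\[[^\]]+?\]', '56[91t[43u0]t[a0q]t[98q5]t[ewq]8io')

For `fullmatch`, every character of the input must be accounted for by the pattern.
Here the string isn't matched end-to-end, so the call returns None.

None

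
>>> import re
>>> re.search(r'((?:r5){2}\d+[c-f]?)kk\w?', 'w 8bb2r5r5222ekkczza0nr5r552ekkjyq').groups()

('r5r5222e',)

The pattern matches the literal 'r5' repeated 2 times, then one or more of a digit, then optionally a character in [c-f] (captured); then the literal 'kk', then optionally a word character.
`search` walks the string left to right and returns the first match it finds.
The match spans [6:17] → 'r5r5222ekkc'.
Captured: group 1 = 'r5r5222e'.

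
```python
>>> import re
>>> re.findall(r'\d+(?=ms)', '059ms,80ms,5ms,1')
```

['059', '80', '5']

Because the assertion is zero-width, the text it checks is not consumed and won't appear in the result.
With no groups in the pattern, `findall` gives back each whole match — 3 here.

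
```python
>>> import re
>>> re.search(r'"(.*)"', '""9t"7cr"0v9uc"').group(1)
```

`re.search` tries every starting position until one works.
The match spans [0:15] → '""9t"7cr"0v9uc"'.
Captured: group 1 = '"9t"7cr"0v9uc'.

'"9t"7cr"0v9uc'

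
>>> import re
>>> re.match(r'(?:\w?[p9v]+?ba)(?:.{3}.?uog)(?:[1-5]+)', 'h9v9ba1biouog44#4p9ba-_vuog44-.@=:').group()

The pattern matches optionally a word character, then one or more of one of [p9v] (lazy), then the literal 'ba' (non-capturing group); then exactly 3 of any character, then optionally any character, then the literal 'uog' (non-capturing group); then one or more of a character in [1-5] (non-capturing group).
`re.match` won't scan ahead — the pattern has to work from the very first character.
The match spans [0:15] → 'h9v9ba1biouog44'.

'h9v9ba1biouog44'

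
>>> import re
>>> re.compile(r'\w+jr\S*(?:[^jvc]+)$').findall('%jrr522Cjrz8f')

Pattern: one or more of a word character, then the literal 'jr'; then zero or more of a non-whitespace character; then one or more of any character except [jvc] (non-capturing group); then anchored at the end.
Walking the string: at [1:13] → 'jrr522Cjrz8f'.
`findall` yields the raw match text (1 of them) because the pattern has no groups.

['jrr522Cjrz8f']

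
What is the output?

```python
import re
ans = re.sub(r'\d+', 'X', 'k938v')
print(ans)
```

kXv

The pattern matches one or more of a digit.
Matches: at [1:4] → '938'.
`sub` substitutes 'X' at each match site.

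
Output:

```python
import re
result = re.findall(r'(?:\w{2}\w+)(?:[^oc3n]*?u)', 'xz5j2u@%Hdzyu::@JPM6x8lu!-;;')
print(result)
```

['xz5j2u@%Hdzyu', 'JPM6x8lu']

Because the quantifier is non-greedy, it stops expanding at the earliest point where the rest of the pattern can succeed.
With no groups in the pattern, `findall` gives back each whole match — 2 here.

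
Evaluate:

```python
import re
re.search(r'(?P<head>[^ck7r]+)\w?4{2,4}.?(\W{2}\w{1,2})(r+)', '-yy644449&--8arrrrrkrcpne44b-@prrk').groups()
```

This matches one or more of any character except [ck7r] (captured as 'head'); then optionally a word character; then 2 to 4 of a literal '4', then optionally any character; then exactly 2 of a non-word character, then 1 to 2 of a word character (captured); then one or more of a literal 'r' (captured).
Unlike `match`, `search` isn't anchored — it looks for the pattern anywhere in the string.
The match spans [22:33] → 'pne44b-@prr'.
Captured: group 1 = 'pne', group 2 = '-@pr', group 3 = 'r'.

('pne', '-@pr', 'r')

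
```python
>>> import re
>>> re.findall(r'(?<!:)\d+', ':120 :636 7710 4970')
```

The negative lookaround is zero-width — it rules out positions where the adjacent text would match, without consuming anything.
Walking the string: at [2:4] → '20'; at [7:9] → '36'; at [10:14] → '7710'; at [15:19] → '4970'.
No capturing groups, so `findall` returns the 4 full match strings.

['20', '36', '7710', '4970']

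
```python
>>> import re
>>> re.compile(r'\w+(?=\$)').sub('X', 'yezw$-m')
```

'X$-m'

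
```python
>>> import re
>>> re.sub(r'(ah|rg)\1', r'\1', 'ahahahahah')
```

'ahahah'

After group 1 captures some text, `\1` only succeeds where that same text appears again.
Matches: at [0:4] → 'ahah'; at [4:8] → 'ahah'.
The replacement refers to a captured group, so each match is rewritten using its own captured text.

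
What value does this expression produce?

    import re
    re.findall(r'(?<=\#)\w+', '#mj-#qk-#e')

The `(?=…)`/`(?<=…)` assertion just peeks at neighbouring text; it doesn't advance the match position.
Scanning left to right: at [1:3] → 'mj'; at [5:7] → 'qk'; at [9:10] → 'e'.
`findall` yields the raw match text (3 of them) because the pattern has no groups.

['mj', 'qk', 'e']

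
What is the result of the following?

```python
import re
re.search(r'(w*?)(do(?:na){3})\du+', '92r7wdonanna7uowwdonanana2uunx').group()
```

'wwdonanana2uu'

This matches zero or more of a literal 'w' (lazy) (captured); then the literal 'do', then the literal 'na' repeated 3 times (captured); then a digit, then one or more of the literal 'u'.
Unlike `match`, `search` isn't anchored — it looks for the pattern anywhere in the string.
The match spans [15:28] → 'wwdonanana2uu'.
Captured: group 1 = 'ww', group 2 = 'donanana'.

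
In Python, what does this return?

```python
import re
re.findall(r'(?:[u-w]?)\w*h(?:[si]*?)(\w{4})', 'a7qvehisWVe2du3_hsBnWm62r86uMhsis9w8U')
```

This matches optionally a character in [u-w] (non-capturing group); then zero or more of a word character, then a literal 'h'; then zero or more of one of [si] (lazy) (non-capturing group); then exactly 4 of a word character (captured).
The `?` after the quantifier makes it lazy — it takes as little as possible before letting the rest of the pattern try.
Scanning left to right: at [0:34] match 'a7qvehisWVe2du3_hsBnWm62r86uMhsis9', group 1 = 'sis9'.
With a single group, `findall` returns only what that group captured — 1 item.

['sis9']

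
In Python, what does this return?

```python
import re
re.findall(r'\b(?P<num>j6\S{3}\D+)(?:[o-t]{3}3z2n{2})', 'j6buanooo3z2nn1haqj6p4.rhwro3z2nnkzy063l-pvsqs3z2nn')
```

['j6buan']

The pattern matches a word boundary (`\b`, zero-width); then the literal 'j6', then exactly 3 of a non-whitespace character, then one or more of a non-digit (captured as 'num'); then exactly 3 of a character in [o-t], then the literal '3z2', then exactly 2 of a literal 'n' (non-capturing group).
Matches: at [0:14] match 'j6buanooo3z2nn', group 1 = 'j6buan'.
One capturing group, so `findall` returns just the captured substring from the one match — 1 in all.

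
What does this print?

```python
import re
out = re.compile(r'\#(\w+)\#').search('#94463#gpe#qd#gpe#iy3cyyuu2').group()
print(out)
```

`search` walks the string left to right and returns the first match it finds.
The match spans [0:7] → '#94463#'.
Captured: group 1 = '94463'.

#94463#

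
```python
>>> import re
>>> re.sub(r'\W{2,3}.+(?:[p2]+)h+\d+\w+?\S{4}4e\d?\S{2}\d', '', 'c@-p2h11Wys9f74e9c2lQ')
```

'clQ'

Pattern: 2 to 3 of a non-word character, then one or more of any character; then one or more of one of [p2] (non-capturing group); then one or more of a literal 'h', then one or more of a digit, then one or more of a word character (lazy); then exactly 4 of a non-whitespace character, then the literal '4e'; then optionally a digit, then exactly 2 of a non-whitespace character, then a digit.
Matches: at [1:19] → '@-p2h11Wys9f74e9c2'.
Every occurrence is swapped for ''.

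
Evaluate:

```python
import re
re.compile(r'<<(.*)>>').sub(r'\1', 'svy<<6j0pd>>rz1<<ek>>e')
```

'svy6j0pd>>rz1<<eke'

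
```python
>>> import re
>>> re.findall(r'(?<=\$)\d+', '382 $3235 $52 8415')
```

['3235', '52']

The positive lookaround only admits positions where the adjacent text matches; those characters stay outside the span.
With no groups in the pattern, `findall` gives back each whole match — 2 here.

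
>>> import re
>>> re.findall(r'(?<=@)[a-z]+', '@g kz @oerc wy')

The positive lookaround only admits positions where the adjacent text matches; those characters stay outside the span.
Since nothing is captured, `findall` lists the 2 matched substrings directly.

['g', 'oerc']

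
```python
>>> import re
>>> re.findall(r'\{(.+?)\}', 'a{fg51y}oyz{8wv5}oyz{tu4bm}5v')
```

A `+?`/`*?`/`{m,n}?` starts at its minimum and grows only as far as needed for what follows to match.
One capturing group, so `findall` returns just the captured substring from each match — 3 in all.

['fg51y', '8wv5', 'tu4bm']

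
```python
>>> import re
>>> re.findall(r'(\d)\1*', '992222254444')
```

['9', '2', '5', '4']

A backreference is literal: `\1` must see the identical characters the first group matched.
With a single group, `findall` returns only what that group captured — 4 items.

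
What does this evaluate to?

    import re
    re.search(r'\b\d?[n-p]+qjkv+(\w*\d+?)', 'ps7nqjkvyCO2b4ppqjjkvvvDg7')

None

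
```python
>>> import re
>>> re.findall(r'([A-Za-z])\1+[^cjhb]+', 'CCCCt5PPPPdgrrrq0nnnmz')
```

['C']

A backreference is literal: `\1` must see the identical characters the first group matched.
Matches: at [0:22] match 'CCCCt5PPPPdgrrrq0nnnmz', group 1 = 'C'.
One capturing group, so `findall` returns just the captured substring from the one match — 1 in all.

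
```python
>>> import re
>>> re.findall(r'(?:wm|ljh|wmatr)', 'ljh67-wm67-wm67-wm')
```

['ljh', 'wm', 'wm', 'wm']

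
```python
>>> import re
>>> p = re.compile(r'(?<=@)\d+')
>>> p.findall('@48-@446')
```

The `(?=…)`/`(?<=…)` assertion just peeks at neighbouring text; it doesn't advance the match position.
`findall` yields the raw match text (2 of them) because the pattern has no groups.

['48', '446']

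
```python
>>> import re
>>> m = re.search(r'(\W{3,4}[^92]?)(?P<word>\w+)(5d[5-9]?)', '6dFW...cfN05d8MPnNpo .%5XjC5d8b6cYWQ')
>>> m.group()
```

This matches 3 to 4 of a non-word character, then optionally any character except [92] (captured); then one or more of a word character (captured as 'word'); then the literal '5d', then optionally a character in [5-9] (captured).
Unlike `match`, `search` isn't anchored — it looks for the pattern anywhere in the string.
The match spans [4:14] → '...cfN05d8'.
Captured: group 1 = '...c', group 2 = 'fN0', group 3 = '5d8'.

'...cfN05d8'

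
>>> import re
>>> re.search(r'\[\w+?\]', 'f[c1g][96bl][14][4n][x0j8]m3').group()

`re.search` tries every starting position until one works.
The match spans [1:6] → '[c1g]'.

'[c1g]'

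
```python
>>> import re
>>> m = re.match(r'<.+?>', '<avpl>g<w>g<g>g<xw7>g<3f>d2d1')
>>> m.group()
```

'<avpl>'

With the lazy modifier that quantifier settles for the fewest repetitions that let the rest of the pattern succeed (the atoms after it are unaffected and can still be greedy).
With `match`, the pattern is implicitly anchored at the beginning.
The match spans [0:6] → '<avpl>'.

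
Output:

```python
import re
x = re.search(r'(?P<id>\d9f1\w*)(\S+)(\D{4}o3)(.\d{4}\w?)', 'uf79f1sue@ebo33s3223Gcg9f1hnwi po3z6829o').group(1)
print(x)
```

The match spans [2:40] → '79f1sue@ebo33s3223Gcg9f1hnwi po3z6829o'.
Captured: group 1 = '79f1sue', group 2 = '@ebo33s3223Gcg9f1hn', group 3 = 'wi po3', group 4 = 'z6829o'.

79f1sue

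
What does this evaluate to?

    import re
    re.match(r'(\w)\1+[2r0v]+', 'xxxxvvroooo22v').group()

With `match`, the pattern is implicitly anchored at the beginning.
The match spans [0:7] → 'xxxxvvr'.

'xxxxvvr'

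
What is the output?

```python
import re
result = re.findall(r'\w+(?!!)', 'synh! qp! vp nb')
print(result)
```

['syn', 'q', 'vp', 'nb']

The negative lookaround is zero-width — it rules out positions where the adjacent text would match, without consuming anything.
Matches: at [0:3] → 'syn'; at [6:7] → 'q'; at [10:12] → 'vp'; at [13:15] → 'nb'.
`findall` yields the raw match text (4 of them) because the pattern has no groups.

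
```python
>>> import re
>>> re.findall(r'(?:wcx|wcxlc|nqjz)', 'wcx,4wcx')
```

Matches: at [0:3] → 'wcx'; at [5:8] → 'wcx'.
Since nothing is captured, `findall` lists the 2 matched substrings directly.

['wcx', 'wcx']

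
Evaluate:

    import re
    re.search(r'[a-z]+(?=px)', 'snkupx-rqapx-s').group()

The positive lookaround only admits positions where the adjacent text matches; those characters stay outside the span.
Unlike `match`, `search` isn't anchored — it looks for the pattern anywhere in the string.
The match spans [0:4] → 'snku'.

'snku'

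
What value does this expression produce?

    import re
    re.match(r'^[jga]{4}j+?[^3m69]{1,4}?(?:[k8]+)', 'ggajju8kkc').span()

The pattern matches anchored at the start of the string; then exactly 4 of one of [jga], then one or more of the literal 'j' (lazy); then 1 to 4 of any character except [3m69] (lazy); then one or more of one of [k8] (non-capturing group).
With `match`, the pattern is implicitly anchored at the beginning.
The match spans [0:9] → 'ggajju8kk'.

(0, 9)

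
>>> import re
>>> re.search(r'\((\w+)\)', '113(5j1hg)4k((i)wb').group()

Unlike `match`, `search` isn't anchored — it looks for the pattern anywhere in the string.
The match spans [3:10] → '(5j1hg)'.
Captured: group 1 = '5j1hg'.

'(5j1hg)'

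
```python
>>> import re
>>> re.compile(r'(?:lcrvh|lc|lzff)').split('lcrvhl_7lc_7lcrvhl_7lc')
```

['', 'l_7', '_7', 'l_7', '']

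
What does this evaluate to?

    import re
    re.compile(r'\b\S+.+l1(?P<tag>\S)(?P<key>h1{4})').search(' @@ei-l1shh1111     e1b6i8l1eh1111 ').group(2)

The match spans [3:34] → 'ei-l1shh1111     e1b6i8l1eh1111'.
Captured: group 1 = 'e', group 2 = 'h1111'.

'h1111'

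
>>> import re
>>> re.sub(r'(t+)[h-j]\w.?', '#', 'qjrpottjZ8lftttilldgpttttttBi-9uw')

The pattern matches one or more of a literal 't' (captured); then a character in [h-j], then a word character, then optionally any character.
Matches: at [5:10] → 'ttjZ8'; at [12:18] → 'tttill'.
`sub` substitutes '#' at each match site.

'qjrpo#lf#dgpttttttBi-9uw'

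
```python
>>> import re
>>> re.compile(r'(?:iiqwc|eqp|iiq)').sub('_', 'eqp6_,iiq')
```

'_6_,_'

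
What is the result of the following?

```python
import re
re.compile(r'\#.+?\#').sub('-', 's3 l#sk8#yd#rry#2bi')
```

's3 l-yd-2bi'

A non-greedy quantifier consumes as few characters as it can — just enough that the remainder of the pattern still matches from where it stops; whatever follows it matches normally.
Every occurrence is swapped for '-'.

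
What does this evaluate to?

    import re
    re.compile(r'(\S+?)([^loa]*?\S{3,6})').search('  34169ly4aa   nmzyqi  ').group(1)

'3'

The pattern matches one or more of a non-whitespace character (lazy) (captured); then zero or more of any character except [loa] (lazy), then 3 to 6 of a non-whitespace character (captured).
A `+?`/`*?`/`{m,n}?` starts at its minimum and grows only as far as needed for what follows to match.
`re.search` scans for the first position where the pattern succeeds.
The match spans [2:9] → '34169ly'.
Captured: group 1 = '3', group 2 = '4169ly'.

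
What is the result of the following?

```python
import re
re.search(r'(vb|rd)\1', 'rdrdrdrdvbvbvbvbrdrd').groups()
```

('rd',)

The backreference `\1` re-matches whatever the first group consumed, character for character.
`re.search` tries every starting position until one works.
The match spans [0:4] → 'rdrd'.
Captured: group 1 = 'rd'.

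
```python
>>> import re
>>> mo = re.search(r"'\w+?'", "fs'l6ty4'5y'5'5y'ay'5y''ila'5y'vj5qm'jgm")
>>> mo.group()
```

Unlike `match`, `search` isn't anchored — it looks for the pattern anywhere in the string.
The match spans [2:9] → "'l6ty4'".

"'l6ty4'"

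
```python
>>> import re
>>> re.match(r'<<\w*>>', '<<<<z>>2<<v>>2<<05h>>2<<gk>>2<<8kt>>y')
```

`re.match` only tries the pattern at the start of the string.
Here the pattern fails at index 0, so the call returns None.

None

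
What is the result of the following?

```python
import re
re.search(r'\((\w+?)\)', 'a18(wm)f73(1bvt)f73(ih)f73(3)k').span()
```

(3, 7)

`re.search` scans for the first position where the pattern succeeds.
The match spans [3:7] → '(wm)'.
Captured: group 1 = 'wm'.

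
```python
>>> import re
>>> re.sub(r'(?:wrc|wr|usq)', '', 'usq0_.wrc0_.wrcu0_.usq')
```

Alternation tries branches left to right and keeps the first one that lets the overall match succeed at that position.
`sub` substitutes '' at each match site.

'0_.0_.u0_.'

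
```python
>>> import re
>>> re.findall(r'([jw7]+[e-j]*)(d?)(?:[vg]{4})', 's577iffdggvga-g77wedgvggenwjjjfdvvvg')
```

[('77iff', 'd'), ('77we', 'd'), ('wjjjf', 'd')]

Pattern: one or more of one of [jw7], then zero or more of a character in [e-j] (captured); then optionally a literal 'd' (captured); then exactly 4 of one of [vg] (non-capturing group).
Scanning left to right: at [2:12] match '77iffdggvg', groups = ('77iff', 'd'); at [15:24] match '77wedgvgg', groups = ('77we', 'd'); at [26:36] match 'wjjjfdvvvg', groups = ('wjjjf', 'd').
2 groups means each result is a tuple of 2 captured strings — 3 here.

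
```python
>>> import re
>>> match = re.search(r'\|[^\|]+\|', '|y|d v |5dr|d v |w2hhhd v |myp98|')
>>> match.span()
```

The match spans [0:3] → '|y|'.

(0, 3)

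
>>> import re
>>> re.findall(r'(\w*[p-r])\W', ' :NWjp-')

['NWjp']

Pattern: zero or more of a word character, then a character in [p-r] (captured); then a non-word character.
Matches: at [2:7] match 'NWjp-', group 1 = 'NWjp'.
Because there's exactly one group, `findall` drops the full match and keeps group 1 from the one hit.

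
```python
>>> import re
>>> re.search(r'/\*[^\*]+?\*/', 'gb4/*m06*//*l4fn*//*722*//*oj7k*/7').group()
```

Unlike `match`, `search` isn't anchored — it looks for the pattern anywhere in the string.
The match spans [3:10] → '/*m06*/'.

'/*m06*/'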